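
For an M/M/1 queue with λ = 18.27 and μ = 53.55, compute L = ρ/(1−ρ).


ρ = λ/μ = 18.27/53.55 = 0.3412
L = ρ/(1−ρ) = 0.3412/(1 − 0.3412) = 0.3412/0.6588 = 0.5179

Final: 0.5179


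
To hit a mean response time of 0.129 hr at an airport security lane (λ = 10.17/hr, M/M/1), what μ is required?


W = 1/(μ−λ) ⇒ μ − λ = 1/W = 1/0.129 = 7.7519
μ = λ + 1/W = 10.17 + 7.7519 = 17.9219 per hr

Final: 17.9219 /hr


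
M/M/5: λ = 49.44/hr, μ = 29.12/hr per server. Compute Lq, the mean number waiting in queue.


a = λ/μ = 1.6978; ρ = a/5 = 0.3396
P₀ = 0.182517
Lq = P₀·a^c·ρ / (c!·(1−ρ)²) = 0.182517·14.10703·0.3396/(120·0.43618)
= 0.01670

Final: 0.01670


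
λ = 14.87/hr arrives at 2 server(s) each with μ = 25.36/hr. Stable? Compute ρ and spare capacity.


Total capacity cμ = 2·25.36 = 50.72/hr
ρ = λ/(cμ) = 14.87/50.72 = 0.2932
Stable ⇔ ρ < 1: YES
Spare capacity = cμ − λ = 50.72 − 14.87 = 35.85/hr

Final: ρ = 0.2932; stable; margin = 35.85/hr


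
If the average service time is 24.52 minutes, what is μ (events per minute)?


μ = 1/(service time) in consistent units.
1 minute = 1 min, so μ = 1/24.52 = 0.04078 per minute

Final: 0.04078 /min


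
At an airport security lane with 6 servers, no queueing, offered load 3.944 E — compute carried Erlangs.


B(6,3.944) = 0.113128 (Erlang-B)
Carried load = a(1 − B) = 3.944·(1 − 0.113128) = 3.944·0.886872 = 3.4978 E

Final: 3.4978 Erlangs


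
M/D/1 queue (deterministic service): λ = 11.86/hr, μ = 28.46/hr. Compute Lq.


ρ = 11.86/28.46 = 0.4167
M/D/1: Lq = ρ²/(2(1−ρ)) = 0.1737/(2·0.5833) = 0.14887

Final: 0.14887


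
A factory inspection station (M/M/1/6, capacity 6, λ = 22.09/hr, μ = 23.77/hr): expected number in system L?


ρ = 22.09/23.77 = 0.9293
L = ρ[1 − (K+1)ρ^K + Kρ^(K+1)] / [(1−ρ)(1−ρ^(K+1))]
Numerator: 0.9293·(1 − 7·0.644168 + 6·0.598640) = 0.076821
Denominator: (0.07068)·(0.401360) = 0.028367
L = 0.076821/0.028367 = 2.7081

Final: 2.7081


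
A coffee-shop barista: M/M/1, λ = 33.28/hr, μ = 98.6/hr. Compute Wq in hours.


ρ = 33.28/98.6 = 0.3375
Wq = ρ/(μ−λ) = 0.3375/(98.6 − 33.28) = 0.3375/65.32 = 0.005167 hr

Final: 0.005167 hr


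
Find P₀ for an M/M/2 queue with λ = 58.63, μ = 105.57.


a = λ/μ = 58.63/105.57 = 0.5554; ρ = a/c = 0.2777
Σ_{k=0}^{1} a^k/k! (terms k=0..1) = 1.00000 + 0.55537 = 1.55537
Tail: a^2/(2!(1−ρ)) = 0.30843/(2·0.7223) = 0.21350
P₀ = 1/(1.55537 + 0.21350) = 1/1.76887 = 0.565333

Final: 0.565333


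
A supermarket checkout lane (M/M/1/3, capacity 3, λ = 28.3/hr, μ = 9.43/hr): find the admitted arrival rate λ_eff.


ρ = 3.0011; P_K = (1−ρ)ρ^3/(1−ρ^4) = 0.675107
λ_eff = λ(1 − P_K) = 28.3·(1 − 0.675107) = 28.3·0.324893 = 9.1945 /hr

Final: 9.1945 /hr


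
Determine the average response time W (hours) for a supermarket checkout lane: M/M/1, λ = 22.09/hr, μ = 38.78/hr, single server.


W = 1/(μ−λ) = 1/(38.78 − 22.09) = 1/16.69 = 0.05992 hr

Final: 0.05992 hr


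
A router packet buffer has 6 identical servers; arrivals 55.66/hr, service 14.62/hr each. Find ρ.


ρ = λ/(cμ) = 55.66/(6·14.62) = 55.66/87.72 = 0.6345

Final: 0.6345


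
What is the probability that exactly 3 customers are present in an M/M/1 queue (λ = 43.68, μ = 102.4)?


ρ = 43.68/102.4 = 0.4266
P_n = (1−ρ)·ρ^n = (1 − 0.4266)·0.4266^3 = 0.5734·0.077615 = 0.044508

Final: 0.044508


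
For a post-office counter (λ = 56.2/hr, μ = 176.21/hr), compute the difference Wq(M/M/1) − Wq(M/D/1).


ρ = 56.2/176.21 = 0.3189
Wq(M/M/1) = ρ/(μ−λ) = 0.3189/120.01 = 0.002658 hr
Wq(M/D/1) = ρ/(2(μ−λ)) = 0.001329 hr
Savings = 0.002658 − 0.001329 = 0.001329 hr

Final: 0.001329 hr


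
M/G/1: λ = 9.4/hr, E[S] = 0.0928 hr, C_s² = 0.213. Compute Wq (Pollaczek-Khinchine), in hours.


ρ = λ·E[S] = 9.4·0.0928 = 0.8723
E[S²] = E[S]²(1+C_s²) = 0.0928²·(1+0.213) = 0.010446
Wq = λ·E[S²]/(2(1−ρ)) = 9.4·0.010446/(2·0.1277) = 0.38453 hr

Final: 0.38453 hr


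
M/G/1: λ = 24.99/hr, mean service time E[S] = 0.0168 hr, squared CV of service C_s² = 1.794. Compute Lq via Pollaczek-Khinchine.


ρ = λ·E[S] = 24.99·0.0168 = 0.4198
Lq = ρ²(1+C_s²)/(2(1−ρ)) = 0.1763·(1+1.794)/(2·0.5802)
= 0.1763·2.7940/1.1603 = 0.42442

Final: 0.42442


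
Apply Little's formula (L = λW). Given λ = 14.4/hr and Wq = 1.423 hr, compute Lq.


Lq = λWq = 14.4·1.423 = 20.4912

Final: 20.4912


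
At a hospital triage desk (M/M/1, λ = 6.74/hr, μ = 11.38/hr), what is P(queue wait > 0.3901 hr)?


ρ = 6.74/11.38 = 0.5923
P(Wq > t) = ρ·e^{−(μ−λ)t} = 0.5923·e^{−1.8101}
= 0.5923·0.163644 = 0.096921

Final: 0.096921


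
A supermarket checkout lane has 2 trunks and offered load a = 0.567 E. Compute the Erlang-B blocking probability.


B(c,a) = (a^c/c!) / Σ_{k=0}^{c} a^k/k!
a^2/2! = 0.160744
Σ terms (k=0..2): 1.00000 + 0.56700 + 0.16074 = 1.727745
B = 0.160744/1.727745 = 0.093037

Final: 0.093037


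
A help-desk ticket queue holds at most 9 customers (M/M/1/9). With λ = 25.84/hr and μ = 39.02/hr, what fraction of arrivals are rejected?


ρ = λ/μ = 25.84/39.02 = 0.6622
P_K = (1−ρ)ρ^K/(1−ρ^(K+1)) = (0.3378·0.024493)/(1 − 0.016220)
= 0.008273/0.983780 = 0.008410

Final: 0.008410


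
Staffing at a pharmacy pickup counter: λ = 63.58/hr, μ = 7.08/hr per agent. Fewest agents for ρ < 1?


Stability requires cμ > λ ⇔ c > λ/μ.
λ/μ = 63.58/7.08 = 8.9802
Minimum integer c = ⌊8.9802⌋ + 1 = 9
Check: 9·7.08 = 63.72 > 63.58, while 8·7.08 = 56.64 ≤ 63.58

Final: 9 servers


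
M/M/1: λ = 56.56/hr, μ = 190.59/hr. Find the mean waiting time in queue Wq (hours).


ρ = 56.56/190.59 = 0.2968
Wq = ρ/(μ−λ) = 0.2968/(190.59 − 56.56) = 0.2968/134.03 = 0.002214 hr

Final: 0.002214 hr


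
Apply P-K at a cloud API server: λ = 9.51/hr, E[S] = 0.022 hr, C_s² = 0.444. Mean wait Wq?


ρ = λ·E[S] = 9.51·0.022 = 0.2092
E[S²] = E[S]²(1+C_s²) = 0.022²·(1+0.444) = 0.0006989
Wq = λ·E[S²]/(2(1−ρ)) = 9.51·0.0006989/(2·0.7908) = 0.004202 hr

Final: 0.004202 hr


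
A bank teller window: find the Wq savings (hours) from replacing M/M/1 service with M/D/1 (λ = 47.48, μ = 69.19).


ρ = 47.48/69.19 = 0.6862
Wq(M/M/1) = ρ/(μ−λ) = 0.6862/21.71 = 0.03161 hr
Wq(M/D/1) = ρ/(2(μ−λ)) = 0.01580 hr
Savings = 0.03161 − 0.01580 = 0.01580 hr

Final: 0.01580 hr


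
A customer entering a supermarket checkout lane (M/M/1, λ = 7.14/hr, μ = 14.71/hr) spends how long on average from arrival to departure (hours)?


W = 1/(μ−λ) = 1/(14.71 − 7.14) = 1/7.57 = 0.1321 hr

Final: 0.1321 hr


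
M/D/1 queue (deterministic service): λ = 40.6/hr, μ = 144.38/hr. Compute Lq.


ρ = 40.6/144.38 = 0.2812
M/D/1: Lq = ρ²/(2(1−ρ)) = 0.07907/(2·0.7188) = 0.05500

Final: 0.05500


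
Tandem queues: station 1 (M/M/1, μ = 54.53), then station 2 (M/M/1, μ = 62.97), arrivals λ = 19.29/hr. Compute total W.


Each node sees arrival rate λ = 19.29/hr (tandem ⇒ throughput preserved).
W₁ = 1/(μ₁−λ) = 1/(54.53−19.29) = 0.02838 hr
W₂ = 1/(μ₂−λ) = 1/(62.97−19.29) = 0.02289 hr
W_total = W₁ + W₂ = 0.02838 + 0.02289 = 0.05127 hr

Final: 0.05127 hr


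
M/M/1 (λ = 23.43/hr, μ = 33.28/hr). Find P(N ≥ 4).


ρ = 23.43/33.28 = 0.7040
P(N ≥ n) = ρ^n = 0.7040^4 = 0.245672

Final: 0.245672


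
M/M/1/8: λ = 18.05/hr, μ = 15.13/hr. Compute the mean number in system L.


ρ = 18.05/15.13 = 1.1930
L = ρ[1 − (K+1)ρ^K + Kρ^(K+1)] / [(1−ρ)(1−ρ^(K+1))]
Numerator: 1.1930·(1 − 9·4.103044 + 8·4.894908) = 3.855591
Denominator: (-0.1930)·(-3.894908) = 0.751694
L = 3.855591/0.751694 = 5.1292

Final: 5.1292


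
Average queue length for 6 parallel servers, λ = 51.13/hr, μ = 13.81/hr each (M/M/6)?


a = λ/μ = 3.7024; ρ = a/6 = 0.6171
P₀ = 0.023265
Lq = P₀·a^c·ρ / (c!·(1−ρ)²) = 0.023265·2575.68462·0.6171/(720·0.14664)
= 0.35022

Final: 0.35022


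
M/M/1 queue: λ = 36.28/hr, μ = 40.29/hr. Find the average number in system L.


ρ = λ/μ = 36.28/40.29 = 0.9005
L = ρ/(1−ρ) = 0.9005/(1 − 0.9005) = 0.9005/0.09953 = 9.0474

Final: 9.0474


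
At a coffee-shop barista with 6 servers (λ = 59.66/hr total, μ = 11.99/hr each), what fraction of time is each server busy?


ρ = λ/(cμ) = 59.66/(6·11.99) = 59.66/71.94 = 0.8293

Final: 0.8293


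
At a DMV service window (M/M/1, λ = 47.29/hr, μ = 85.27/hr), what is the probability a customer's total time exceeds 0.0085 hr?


W ~ Exponential(μ−λ) for M/M/1.
μ − λ = 85.27 − 47.29 = 37.9800
P(W > t) = e^{−(μ−λ)t} = e^{−0.3228} = 0.724097

Final: 0.724097


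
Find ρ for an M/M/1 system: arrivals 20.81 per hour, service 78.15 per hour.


ρ = λ/μ = 20.81/78.15 = 0.2663

Final: 0.2663


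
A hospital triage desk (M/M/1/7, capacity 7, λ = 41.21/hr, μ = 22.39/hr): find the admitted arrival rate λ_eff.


ρ = 1.8406; P_K = (1−ρ)ρ^7/(1−ρ^8) = 0.460179
λ_eff = λ(1 − P_K) = 41.21·(1 − 0.460179) = 41.21·0.539821 = 22.2460 /hr

Final: 22.2460 /hr


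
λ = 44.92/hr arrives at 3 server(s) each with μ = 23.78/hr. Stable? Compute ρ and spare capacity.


Total capacity cμ = 3·23.78 = 71.34/hr
ρ = λ/(cμ) = 44.92/71.34 = 0.6297
Stable ⇔ ρ < 1: YES
Spare capacity = cμ − λ = 71.34 − 44.92 = 26.42/hr

Final: ρ = 0.6297; stable; margin = 26.42/hr


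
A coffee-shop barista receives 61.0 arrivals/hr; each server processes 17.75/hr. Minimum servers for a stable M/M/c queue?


Stability requires cμ > λ ⇔ c > λ/μ.
λ/μ = 61.0/17.75 = 3.4366
Minimum integer c = ⌊3.4366⌋ + 1 = 4
Check: 4·17.75 = 71.00 > 61.0, while 3·17.75 = 53.25 ≤ 61.0

Final: 4 servers


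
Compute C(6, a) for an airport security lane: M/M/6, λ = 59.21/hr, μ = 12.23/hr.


a = λ/μ = 4.8414; ρ = a/6 = 0.8069
P₀ = 0.005742 (from M/M/c formula)
C(c,a) = [a^c/(c!(1−ρ))]·P₀ = [12876.90893/(720·0.1931)]·0.005742
= 92.61621·0.005742 = 0.531833

Final: 0.531833


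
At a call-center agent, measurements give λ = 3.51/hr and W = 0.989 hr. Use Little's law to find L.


L = λW = 3.51·0.989 = 3.4714

Final: 3.4714


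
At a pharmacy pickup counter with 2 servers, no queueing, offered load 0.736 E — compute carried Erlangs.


B(2,0.736) = 0.134962 (Erlang-B)
Carried load = a(1 − B) = 0.736·(1 − 0.134962) = 0.736·0.865038 = 0.6367 E

Final: 0.6367 Erlangs


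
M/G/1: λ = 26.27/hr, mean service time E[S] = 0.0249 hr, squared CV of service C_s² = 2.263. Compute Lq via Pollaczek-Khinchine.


ρ = λ·E[S] = 26.27·0.0249 = 0.6541
Lq = ρ²(1+C_s²)/(2(1−ρ)) = 0.4279·(1+2.263)/(2·0.3459)
= 0.4279·3.2630/0.6918 = 2.01829

Final: 2.01829


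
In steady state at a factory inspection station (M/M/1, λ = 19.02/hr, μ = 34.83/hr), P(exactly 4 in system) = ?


ρ = 19.02/34.83 = 0.5461
P_n = (1−ρ)·ρ^n = (1 − 0.5461)·0.5461^4 = 0.4539·0.088926 = 0.040365

Final: 0.040365


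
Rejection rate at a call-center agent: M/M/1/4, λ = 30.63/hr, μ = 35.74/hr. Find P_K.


ρ = λ/μ = 30.63/35.74 = 0.8570
P_K = (1−ρ)ρ^K/(1−ρ^(K+1)) = (0.1430·0.539473)/(1 − 0.462341)
= 0.077132/0.537659 = 0.143459

Final: 0.143459


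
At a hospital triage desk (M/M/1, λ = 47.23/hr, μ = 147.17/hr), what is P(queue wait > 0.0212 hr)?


ρ = 47.23/147.17 = 0.3209
P(Wq > t) = ρ·e^{−(μ−λ)t} = 0.3209·e^{−2.1187}
= 0.3209·0.120184 = 0.038570

Final: 0.038570


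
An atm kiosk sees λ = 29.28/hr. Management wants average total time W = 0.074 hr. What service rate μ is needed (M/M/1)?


W = 1/(μ−λ) ⇒ μ − λ = 1/W = 1/0.074 = 13.5135
μ = λ + 1/W = 29.28 + 13.5135 = 42.7935 per hr

Final: 42.7935 /hr


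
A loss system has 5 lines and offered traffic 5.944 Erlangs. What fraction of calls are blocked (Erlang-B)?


B(c,a) = (a^c/c!) / Σ_{k=0}^{c} a^k/k!
a^5/5! = 61.831924
Σ terms (k=0..5): 1.00000 + 5.94400 + 17.66557 + 35.00138 + 52.01205 + 61.83192 = 173.454919
B = 61.831924/173.454919 = 0.356473

Final: 0.356473


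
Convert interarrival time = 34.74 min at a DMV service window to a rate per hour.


λ = 1/(interarrival time) in consistent units.
1 hour = 60 min, so λ = 60/34.74 = 1.7271 per hour

Final: 1.7271 /hr


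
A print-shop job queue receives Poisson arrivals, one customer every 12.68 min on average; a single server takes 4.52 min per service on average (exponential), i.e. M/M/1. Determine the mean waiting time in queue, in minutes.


λ = 60/12.68 = 4.7319 /hr
μ = 60/4.52 = 13.2743 /hr
ρ = λ/μ = 4.7319/13.2743 = 0.3565
Wq = ρ/(μ−λ) = 0.3565/(13.2743−4.7319) = 0.04173 hr
In minutes: 0.04173·60 = 2.504 min

Final: 2.504 min


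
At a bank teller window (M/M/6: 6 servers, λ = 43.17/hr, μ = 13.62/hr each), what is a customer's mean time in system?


a = 3.1696; ρ = 0.5283; P₀ = 0.041057
Lq = P₀·a^c·ρ/(c!(1−ρ)²) = 0.13726
Wq = Lq/λ = 0.13726/43.17 = 0.003179 hr
W = Wq + 1/μ = 0.003179 + 0.07342 = 0.07660 hr

Final: 0.07660 hr


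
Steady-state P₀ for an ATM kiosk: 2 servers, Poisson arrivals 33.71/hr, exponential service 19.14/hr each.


a = λ/μ = 33.71/19.14 = 1.7612; ρ = a/c = 0.8806
Σ_{k=0}^{1} a^k/k! (terms k=0..1) = 1.00000 + 1.76123 = 2.76123
Tail: a^2/(2!(1−ρ)) = 3.10194/(2·0.1194) = 12.99150
P₀ = 1/(2.76123 + 12.99150) = 1/15.75274 = 0.063481

Final: 0.063481


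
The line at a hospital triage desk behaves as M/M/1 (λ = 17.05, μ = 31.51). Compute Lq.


ρ = 17.05/31.51 = 0.5411
Lq = ρ²/(1−ρ) = 0.2928/0.4589 = 0.6380

Final: 0.6380


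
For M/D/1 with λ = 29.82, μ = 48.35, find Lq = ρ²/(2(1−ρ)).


ρ = 29.82/48.35 = 0.6168
M/D/1: Lq = ρ²/(2(1−ρ)) = 0.3804/(2·0.3832) = 0.49626

Final: 0.49626


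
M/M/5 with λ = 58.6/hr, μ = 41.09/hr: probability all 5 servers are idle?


a = λ/μ = 58.6/41.09 = 1.4261; ρ = a/c = 0.2852
Σ_{k=0}^{4} a^k/k! (terms k=0..4) = 1.00000 + 1.42614 + 1.01693 + 0.48343 + 0.17236 = 4.09886
Tail: a^5/(5!(1−ρ)) = 5.89939/(120·0.7148) = 0.06878
P₀ = 1/(4.09886 + 0.06878) = 1/4.16764 = 0.239944

Final: 0.239944


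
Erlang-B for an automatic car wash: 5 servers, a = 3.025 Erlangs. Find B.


B(c,a) = (a^c/c!) / Σ_{k=0}^{c} a^k/k!
a^5/5! = 2.110793
Σ terms (k=0..5): 1.00000 + 3.02500 + 4.57531 + 4.61344 + 3.48891 + 2.11079 = 18.813460
B = 2.110793/18.813460 = 0.112196

Final: 0.112196


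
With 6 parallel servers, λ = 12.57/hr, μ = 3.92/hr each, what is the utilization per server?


ρ = λ/(cμ) = 12.57/(6·3.92) = 12.57/23.52 = 0.5344

Final: 0.5344


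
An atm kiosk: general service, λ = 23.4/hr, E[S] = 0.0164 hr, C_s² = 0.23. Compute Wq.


ρ = λ·E[S] = 23.4·0.0164 = 0.3838
E[S²] = E[S]²(1+C_s²) = 0.0164²·(1+0.23) = 0.0003308
Wq = λ·E[S²]/(2(1−ρ)) = 23.4·0.0003308/(2·0.6162) = 0.006281 hr

Final: 0.006281 hr


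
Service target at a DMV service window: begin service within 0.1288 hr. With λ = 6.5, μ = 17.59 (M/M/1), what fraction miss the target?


ρ = 6.5/17.59 = 0.3695
P(Wq > t) = ρ·e^{−(μ−λ)t} = 0.3695·e^{−1.4284}
= 0.3695·0.239694 = 0.088574

Final: 0.088574


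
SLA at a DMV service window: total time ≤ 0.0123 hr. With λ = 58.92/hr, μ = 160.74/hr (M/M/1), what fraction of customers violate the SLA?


W ~ Exponential(μ−λ) for M/M/1.
μ − λ = 160.74 − 58.92 = 101.8200
P(W > t) = e^{−(μ−λ)t} = e^{−1.2524} = 0.285822

Final: 0.285822


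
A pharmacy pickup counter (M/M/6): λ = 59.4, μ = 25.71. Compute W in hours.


a = 2.3104; ρ = 0.3851; P₀ = 0.098872
Lq = P₀·a^c·ρ/(c!(1−ρ)²) = 0.02127
Wq = Lq/λ = 0.02127/59.4 = 0.0003580 hr
W = Wq + 1/μ = 0.0003580 + 0.03890 = 0.03925 hr

Final: 0.03925 hr


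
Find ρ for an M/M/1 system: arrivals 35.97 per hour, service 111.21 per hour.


ρ = λ/μ = 35.97/111.21 = 0.3234

Final: 0.3234


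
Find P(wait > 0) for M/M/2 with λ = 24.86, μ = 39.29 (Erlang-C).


a = λ/μ = 0.6327; ρ = a/2 = 0.3164
P₀ = 0.519335 (from M/M/c formula)
C(c,a) = [a^c/(c!(1−ρ))]·P₀ = [0.40035/(2·0.6836)]·0.519335
= 0.29281·0.519335 = 0.152066

Final: 0.152066


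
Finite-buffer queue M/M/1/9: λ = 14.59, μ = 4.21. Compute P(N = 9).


ρ = λ/μ = 14.59/4.21 = 3.4656
P_K = (1−ρ)ρ^K/(1−ρ^(K+1)) = (-2.4656·72103.901458)/(1 − 249880.266571)
= -177776.365114/-249879.266571 = 0.711449

Final: 0.711449


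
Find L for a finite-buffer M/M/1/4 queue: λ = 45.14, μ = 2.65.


ρ = 45.14/2.65 = 17.0340
L = ρ[1 − (K+1)ρ^K + Kρ^(K+1)] / [(1−ρ)(1−ρ^(K+1))]
Numerator: 17.0340·(1 − 5·84190.429137 + 4·1434096.592925) = 90542923.057476
Denominator: (-16.0340)·(-1434095.592925) = 22994234.620148
L = 90542923.057476/22994234.620148 = 3.9376

Final: 3.9376


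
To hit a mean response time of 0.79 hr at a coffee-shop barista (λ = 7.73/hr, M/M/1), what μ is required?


W = 1/(μ−λ) ⇒ μ − λ = 1/W = 1/0.79 = 1.2658
μ = λ + 1/W = 7.73 + 1.2658 = 8.9958 per hr

Final: 8.9958 /hr


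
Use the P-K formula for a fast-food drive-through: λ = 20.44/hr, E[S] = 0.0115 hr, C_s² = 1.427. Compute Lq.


ρ = λ·E[S] = 20.44·0.0115 = 0.2351
Lq = ρ²(1+C_s²)/(2(1−ρ)) = 0.05525·(1+1.427)/(2·0.7649)
= 0.05525·2.4270/1.5299 = 0.08765

Final: 0.08765


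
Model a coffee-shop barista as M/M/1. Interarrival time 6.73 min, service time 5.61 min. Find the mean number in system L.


λ = 60/6.73 = 8.9153 /hr
μ = 60/5.61 = 10.6952 /hr
ρ = λ/μ = 8.9153/10.6952 = 0.8336
L = ρ/(1−ρ) = 0.8336/0.1664 = 5.0089

Final: 5.0089


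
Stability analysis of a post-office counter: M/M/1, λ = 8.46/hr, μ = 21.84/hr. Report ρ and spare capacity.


Total capacity cμ = 1·21.84 = 21.84/hr
ρ = λ/(cμ) = 8.46/21.84 = 0.3874
Stable ⇔ ρ < 1: YES
Spare capacity = cμ − λ = 21.84 − 8.46 = 13.38/hr

Final: ρ = 0.3874; stable; margin = 13.38/hr


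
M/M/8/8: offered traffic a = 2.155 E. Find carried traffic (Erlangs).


B(8,2.155) = 0.001338 (Erlang-B)
Carried load = a(1 − B) = 2.155·(1 − 0.001338) = 2.155·0.998662 = 2.1521 E

Final: 2.1521 Erlangs


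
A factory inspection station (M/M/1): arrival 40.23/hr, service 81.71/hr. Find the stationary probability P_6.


ρ = 40.23/81.71 = 0.4924
P_n = (1−ρ)·ρ^n = (1 − 0.4924)·0.4924^6 = 0.5076·0.014245 = 0.007231

Final: 0.007231


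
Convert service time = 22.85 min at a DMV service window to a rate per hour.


μ = 1/(service time) in consistent units.
1 hour = 60 min, so μ = 60/22.85 = 2.6258 per hour

Final: 2.6258 /hr


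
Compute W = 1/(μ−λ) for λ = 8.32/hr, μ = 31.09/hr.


W = 1/(μ−λ) = 1/(31.09 − 8.32) = 1/22.77 = 0.04392 hr

Final: 0.04392 hr


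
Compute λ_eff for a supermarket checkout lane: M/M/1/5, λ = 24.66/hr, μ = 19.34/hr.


ρ = 1.2751; P_K = (1−ρ)ρ^5/(1−ρ^6) = 0.281157
λ_eff = λ(1 − P_K) = 24.66·(1 − 0.281157) = 24.66·0.718843 = 17.7267 /hr

Final: 17.7267 /hr


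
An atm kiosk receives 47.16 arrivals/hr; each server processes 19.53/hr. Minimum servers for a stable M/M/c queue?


Stability requires cμ > λ ⇔ c > λ/μ.
λ/μ = 47.16/19.53 = 2.4147
Minimum integer c = ⌊2.4147⌋ + 1 = 3
Check: 3·19.53 = 58.59 > 47.16, while 2·19.53 = 39.06 ≤ 47.16

Final: 3 servers


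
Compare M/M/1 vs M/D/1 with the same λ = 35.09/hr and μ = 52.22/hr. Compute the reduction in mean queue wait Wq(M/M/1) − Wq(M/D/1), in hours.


ρ = 35.09/52.22 = 0.6720
Wq(M/M/1) = ρ/(μ−λ) = 0.6720/17.13 = 0.03923 hr
Wq(M/D/1) = ρ/(2(μ−λ)) = 0.01961 hr
Savings = 0.03923 − 0.01961 = 0.01961 hr

Final: 0.01961 hr


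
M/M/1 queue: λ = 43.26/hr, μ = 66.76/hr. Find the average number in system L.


ρ = λ/μ = 43.26/66.76 = 0.6480
L = ρ/(1−ρ) = 0.6480/(1 − 0.6480) = 0.6480/0.3520 = 1.8409

Final: 1.8409


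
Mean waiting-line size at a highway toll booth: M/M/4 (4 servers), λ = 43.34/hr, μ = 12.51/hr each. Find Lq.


a = λ/μ = 3.4644; ρ = a/4 = 0.8661
P₀ = 0.016071
Lq = P₀·a^c·ρ / (c!·(1−ρ)²) = 0.016071·144.05435·0.8661/(24·0.01793)
= 4.66026

Final: 4.66026


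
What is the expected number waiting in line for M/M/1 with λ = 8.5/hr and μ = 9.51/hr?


ρ = 8.5/9.51 = 0.8938
Lq = ρ²/(1−ρ) = 0.7989/0.1062 = 7.5220

Final: 7.5220


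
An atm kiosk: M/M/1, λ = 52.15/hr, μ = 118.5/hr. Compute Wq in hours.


ρ = 52.15/118.5 = 0.4401
Wq = ρ/(μ−λ) = 0.4401/(118.5 − 52.15) = 0.4401/66.35 = 0.006633 hr

Final: 0.006633 hr


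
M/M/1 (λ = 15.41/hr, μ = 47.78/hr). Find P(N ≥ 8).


ρ = 15.41/47.78 = 0.3225
P(N ≥ n) = ρ^n = 0.3225^8 = 0.0001171

Final: 0.0001171


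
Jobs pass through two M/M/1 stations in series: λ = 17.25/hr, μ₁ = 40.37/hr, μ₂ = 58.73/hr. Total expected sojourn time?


Each node sees arrival rate λ = 17.25/hr (tandem ⇒ throughput preserved).
W₁ = 1/(μ₁−λ) = 1/(40.37−17.25) = 0.04325 hr
W₂ = 1/(μ₂−λ) = 1/(58.73−17.25) = 0.02411 hr
W_total = W₁ + W₂ = 0.04325 + 0.02411 = 0.06736 hr

Final: 0.06736 hr


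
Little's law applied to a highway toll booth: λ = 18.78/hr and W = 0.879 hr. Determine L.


L = λW = 18.78·0.879 = 16.5076

Final: 16.5076


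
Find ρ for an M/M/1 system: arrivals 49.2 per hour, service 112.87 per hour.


ρ = λ/μ = 49.2/112.87 = 0.4359

Final: 0.4359


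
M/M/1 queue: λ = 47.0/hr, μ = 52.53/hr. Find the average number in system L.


ρ = λ/μ = 47.0/52.53 = 0.8947
L = ρ/(1−ρ) = 0.8947/(1 − 0.8947) = 0.8947/0.1053 = 8.4991

Final: 8.4991


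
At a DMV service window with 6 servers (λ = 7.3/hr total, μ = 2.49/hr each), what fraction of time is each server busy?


ρ = λ/(cμ) = 7.3/(6·2.49) = 7.3/14.94 = 0.4886

Final: 0.4886


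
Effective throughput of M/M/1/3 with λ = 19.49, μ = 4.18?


ρ = 4.6627; P_K = (1−ρ)ρ^3/(1−ρ^4) = 0.787197
λ_eff = λ(1 − P_K) = 19.49·(1 − 0.787197) = 19.49·0.212803 = 4.1475 /hr

Final: 4.1475 /hr


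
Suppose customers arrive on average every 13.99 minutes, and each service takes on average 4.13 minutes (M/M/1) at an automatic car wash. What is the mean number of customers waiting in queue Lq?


λ = 60/13.99 = 4.2888 /hr
μ = 60/4.13 = 14.5278 /hr
ρ = λ/μ = 4.2888/14.5278 = 0.2952
Lq = ρ²/(1−ρ) = 0.08715/0.7048 = 0.1237

Final: 0.1237


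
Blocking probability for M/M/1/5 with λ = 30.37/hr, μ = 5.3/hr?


ρ = λ/μ = 30.37/5.3 = 5.7302
P_K = (1−ρ)ρ^K/(1−ρ^(K+1)) = (-4.7302·6177.953165)/(1 − 35400.837286)
= -29222.884121/-35399.837286 = 0.825509

Final: 0.825509


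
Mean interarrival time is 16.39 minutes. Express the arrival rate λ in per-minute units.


λ = 1/(interarrival time) in consistent units.
1 minute = 1 min, so λ = 1/16.39 = 0.06101 per minute

Final: 0.06101 /min


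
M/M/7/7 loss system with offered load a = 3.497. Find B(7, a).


B(c,a) = (a^c/c!) / Σ_{k=0}^{c} a^k/k!
a^7/7! = 1.268934
Σ terms (k=0..7): 1.00000 + 3.49700 + 6.11450 + 7.12747 + 6.23119 + 4.35810 + 2.54004 + 1.26893 = 32.137248
B = 1.268934/32.137248 = 0.039485

Final: 0.039485


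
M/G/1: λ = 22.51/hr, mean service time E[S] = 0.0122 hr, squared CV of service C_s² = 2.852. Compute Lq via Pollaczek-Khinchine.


ρ = λ·E[S] = 22.51·0.0122 = 0.2746
Lq = ρ²(1+C_s²)/(2(1−ρ)) = 0.07542·(1+2.852)/(2·0.7254)
= 0.07542·3.8520/1.4508 = 0.20025

Final: 0.20025


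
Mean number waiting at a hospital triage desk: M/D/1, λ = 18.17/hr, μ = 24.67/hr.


ρ = 18.17/24.67 = 0.7365
M/D/1: Lq = ρ²/(2(1−ρ)) = 0.5425/(2·0.2635) = 1.02943

Final: 1.02943


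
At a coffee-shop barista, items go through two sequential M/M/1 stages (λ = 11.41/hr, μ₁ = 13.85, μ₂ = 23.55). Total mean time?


Each node sees arrival rate λ = 11.41/hr (tandem ⇒ throughput preserved).
W₁ = 1/(μ₁−λ) = 1/(13.85−11.41) = 0.40984 hr
W₂ = 1/(μ₂−λ) = 1/(23.55−11.41) = 0.08237 hr
W_total = W₁ + W₂ = 0.40984 + 0.08237 = 0.49221 hr

Final: 0.49221 hr


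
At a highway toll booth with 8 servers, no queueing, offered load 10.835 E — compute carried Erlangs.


B(8,10.835) = 0.375745 (Erlang-B)
Carried load = a(1 − B) = 10.835·(1 − 0.375745) = 10.835·0.624255 = 6.7638 E

Final: 6.7638 Erlangs


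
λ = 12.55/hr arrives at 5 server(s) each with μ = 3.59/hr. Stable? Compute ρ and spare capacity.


Total capacity cμ = 5·3.59 = 17.95/hr
ρ = λ/(cμ) = 12.55/17.95 = 0.6992
Stable ⇔ ρ < 1: YES
Spare capacity = cμ − λ = 17.95 − 12.55 = 5.40/hr

Final: ρ = 0.6992; stable; margin = 5.40/hr


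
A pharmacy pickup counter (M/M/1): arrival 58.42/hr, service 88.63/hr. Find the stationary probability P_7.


ρ = 58.42/88.63 = 0.6591
P_n = (1−ρ)·ρ^n = (1 − 0.6591)·0.6591^7 = 0.3409·0.054059 = 0.018426

Final: 0.018426


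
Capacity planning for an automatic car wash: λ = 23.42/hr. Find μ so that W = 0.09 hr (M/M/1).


W = 1/(μ−λ) ⇒ μ − λ = 1/W = 1/0.09 = 11.1111
μ = λ + 1/W = 23.42 + 11.1111 = 34.5311 per hr

Final: 34.5311 /hr


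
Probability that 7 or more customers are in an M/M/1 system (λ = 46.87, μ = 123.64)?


ρ = 46.87/123.64 = 0.3791
P(N ≥ n) = ρ^n = 0.3791^7 = 0.001125

Final: 0.001125


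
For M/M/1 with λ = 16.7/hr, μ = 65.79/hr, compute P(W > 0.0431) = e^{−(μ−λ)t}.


W ~ Exponential(μ−λ) for M/M/1.
μ − λ = 65.79 − 16.7 = 49.0900
P(W > t) = e^{−(μ−λ)t} = e^{−2.1158} = 0.120539

Final: 0.120539


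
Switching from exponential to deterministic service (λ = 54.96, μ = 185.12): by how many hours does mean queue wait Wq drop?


ρ = 54.96/185.12 = 0.2969
Wq(M/M/1) = ρ/(μ−λ) = 0.2969/130.16 = 0.002281 hr
Wq(M/D/1) = ρ/(2(μ−λ)) = 0.001140 hr
Savings = 0.002281 − 0.001140 = 0.001140 hr

Final: 0.001140 hr


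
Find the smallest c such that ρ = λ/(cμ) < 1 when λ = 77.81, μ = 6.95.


Stability requires cμ > λ ⇔ c > λ/μ.
λ/μ = 77.81/6.95 = 11.1957
Minimum integer c = ⌊11.1957⌋ + 1 = 12
Check: 12·6.95 = 83.40 > 77.81, while 11·6.95 = 76.45 ≤ 77.81

Final: 12 servers


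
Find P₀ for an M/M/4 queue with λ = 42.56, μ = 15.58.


a = λ/μ = 42.56/15.58 = 2.7317; ρ = a/c = 0.6829
Σ_{k=0}^{3} a^k/k! (terms k=0..3) = 1.00000 + 2.73171 + 3.73111 + 3.39744 = 10.86026
Tail: a^4/(4!(1−ρ)) = 55.68480/(24·0.3171) = 7.31755
P₀ = 1/(10.86026 + 7.31755) = 1/18.17781 = 0.055012

Final: 0.055012


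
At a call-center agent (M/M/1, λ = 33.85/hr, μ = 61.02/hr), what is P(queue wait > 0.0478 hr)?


ρ = 33.85/61.02 = 0.5547
P(Wq > t) = ρ·e^{−(μ−λ)t} = 0.5547·e^{−1.2987}
= 0.5547·0.272879 = 0.151376

Final: 0.151376


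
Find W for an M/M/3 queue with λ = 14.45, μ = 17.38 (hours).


a = 0.8314; ρ = 0.2771; P₀ = 0.432985
Lq = P₀·a^c·ρ/(c!(1−ρ)²) = 0.02200
Wq = Lq/λ = 0.02200/14.45 = 0.001522 hr
W = Wq + 1/μ = 0.001522 + 0.05754 = 0.05906 hr

Final: 0.05906 hr


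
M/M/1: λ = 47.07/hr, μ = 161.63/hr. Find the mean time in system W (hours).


W = 1/(μ−λ) = 1/(161.63 − 47.07) = 1/114.56 = 0.008729 hr

Final: 0.008729 hr


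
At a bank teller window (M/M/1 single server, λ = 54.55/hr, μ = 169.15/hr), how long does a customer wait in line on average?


ρ = 54.55/169.15 = 0.3225
Wq = ρ/(μ−λ) = 0.3225/(169.15 − 54.55) = 0.3225/114.60 = 0.002814 hr

Final: 0.002814 hr


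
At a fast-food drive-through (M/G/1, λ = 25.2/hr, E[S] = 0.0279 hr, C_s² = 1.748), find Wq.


ρ = λ·E[S] = 25.2·0.0279 = 0.7031
E[S²] = E[S]²(1+C_s²) = 0.0279²·(1+1.748) = 0.002139
Wq = λ·E[S²]/(2(1−ρ)) = 25.2·0.002139/(2·0.2969) = 0.09077 hr

Final: 0.09077 hr


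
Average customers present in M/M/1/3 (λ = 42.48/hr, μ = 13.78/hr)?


ρ = 42.48/13.78 = 3.0827
L = ρ[1 − (K+1)ρ^K + Kρ^(K+1)] / [(1−ρ)(1−ρ^(K+1))]
Numerator: 3.0827·(1 − 4·29.295834 + 3·90.311106) = 477.052192
Denominator: (-2.0827)·(-89.311106) = 186.010795
L = 477.052192/186.010795 = 2.5646

Final: 2.5646


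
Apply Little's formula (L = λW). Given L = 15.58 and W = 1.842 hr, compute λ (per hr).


λ = L/W = 15.58/1.842 = 8.4582 /hr

Final: 8.4582 /hr


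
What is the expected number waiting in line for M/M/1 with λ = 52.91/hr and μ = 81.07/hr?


ρ = 52.91/81.07 = 0.6526
Lq = ρ²/(1−ρ) = 0.4259/0.3474 = 1.2263

Final: 1.2263


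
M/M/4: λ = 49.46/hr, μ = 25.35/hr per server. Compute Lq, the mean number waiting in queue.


a = λ/μ = 1.9511; ρ = a/4 = 0.4878
P₀ = 0.137531
Lq = P₀·a^c·ρ / (c!·(1−ρ)²) = 0.137531·14.49121·0.4878/(24·0.26238)
= 0.15438

Final: 0.15438


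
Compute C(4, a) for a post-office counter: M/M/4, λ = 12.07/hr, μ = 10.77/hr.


a = λ/μ = 1.1207; ρ = a/4 = 0.2802
P₀ = 0.325245 (from M/M/c formula)
C(c,a) = [a^c/(c!(1−ρ))]·P₀ = [1.57749/(24·0.7198)]·0.325245
= 0.09131·0.325245 = 0.029699

Final: 0.029699


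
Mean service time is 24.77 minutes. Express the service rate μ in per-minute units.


μ = 1/(service time) in consistent units.
1 minute = 1 min, so μ = 1/24.77 = 0.04037 per minute

Final: 0.04037 /min


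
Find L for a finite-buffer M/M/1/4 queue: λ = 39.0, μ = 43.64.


ρ = 39.0/43.64 = 0.8937
L = ρ[1 − (K+1)ρ^K + Kρ^(K+1)] / [(1−ρ)(1−ρ^(K+1))]
Numerator: 0.8937·(1 − 5·0.637851 + 4·0.570032) = 0.081210
Denominator: (0.1063)·(0.429968) = 0.045716
L = 0.081210/0.045716 = 1.7764

Final: 1.7764


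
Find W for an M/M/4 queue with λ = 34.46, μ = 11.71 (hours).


a = 2.9428; ρ = 0.7357; P₀ = 0.041080
Lq = P₀·a^c·ρ/(c!(1−ρ)²) = 1.35189
Wq = Lq/λ = 1.35189/34.46 = 0.03923 hr
W = Wq + 1/μ = 0.03923 + 0.08540 = 0.12463 hr

Final: 0.12463 hr


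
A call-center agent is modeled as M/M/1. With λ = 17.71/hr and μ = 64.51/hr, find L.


ρ = λ/μ = 17.71/64.51 = 0.2745
L = ρ/(1−ρ) = 0.2745/(1 − 0.2745) = 0.2745/0.7255 = 0.3784

Final: 0.3784


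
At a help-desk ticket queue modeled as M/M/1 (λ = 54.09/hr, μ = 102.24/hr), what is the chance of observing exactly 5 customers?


ρ = 54.09/102.24 = 0.5290
P_n = (1−ρ)·ρ^n = (1 − 0.5290)·0.5290^5 = 0.4710·0.041446 = 0.019519

Final: 0.019519


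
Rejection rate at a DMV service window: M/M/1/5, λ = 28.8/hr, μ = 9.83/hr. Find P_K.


ρ = λ/μ = 28.8/9.83 = 2.9298
P_K = (1−ρ)ρ^K/(1−ρ^(K+1)) = (-1.9298·215.871272)/(1 − 632.461101)
= -416.589829/-631.461101 = 0.659724

Final: 0.659724


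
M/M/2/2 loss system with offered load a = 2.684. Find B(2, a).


B(c,a) = (a^c/c!) / Σ_{k=0}^{c} a^k/k!
a^2/2! = 3.601928
Σ terms (k=0..2): 1.00000 + 2.68400 + 3.60193 = 7.285928
B = 3.601928/7.285928 = 0.494368

Final: 0.494368


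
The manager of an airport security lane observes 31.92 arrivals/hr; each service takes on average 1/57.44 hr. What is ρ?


ρ = λ/μ = 31.92/57.44 = 0.5557

Final: 0.5557


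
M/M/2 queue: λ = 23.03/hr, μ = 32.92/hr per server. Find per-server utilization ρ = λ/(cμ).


ρ = λ/(cμ) = 23.03/(2·32.92) = 23.03/65.84 = 0.3498

Final: 0.3498


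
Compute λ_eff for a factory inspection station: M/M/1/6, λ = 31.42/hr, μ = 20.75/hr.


ρ = 1.5142; P_K = (1−ρ)ρ^6/(1−ρ^7) = 0.359277
λ_eff = λ(1 − P_K) = 31.42·(1 − 0.359277) = 31.42·0.640723 = 20.1315 /hr

Final: 20.1315 /hr


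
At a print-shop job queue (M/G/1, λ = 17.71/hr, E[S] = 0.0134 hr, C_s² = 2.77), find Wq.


ρ = λ·E[S] = 17.71·0.0134 = 0.2373
E[S²] = E[S]²(1+C_s²) = 0.0134²·(1+2.77) = 0.0006769
Wq = λ·E[S²]/(2(1−ρ)) = 17.71·0.0006769/(2·0.7627) = 0.007859 hr

Final: 0.007859 hr


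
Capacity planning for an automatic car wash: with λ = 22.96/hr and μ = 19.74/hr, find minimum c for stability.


Stability requires cμ > λ ⇔ c > λ/μ.
λ/μ = 22.96/19.74 = 1.1631
Minimum integer c = ⌊1.1631⌋ + 1 = 2
Check: 2·19.74 = 39.48 > 22.96, while 1·19.74 = 19.74 ≤ 22.96

Final: 2 servers


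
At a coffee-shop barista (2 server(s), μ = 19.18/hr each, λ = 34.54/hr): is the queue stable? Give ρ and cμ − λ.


Total capacity cμ = 2·19.18 = 38.36/hr
ρ = λ/(cμ) = 34.54/38.36 = 0.9004
Stable ⇔ ρ < 1: YES
Spare capacity = cμ − λ = 38.36 − 34.54 = 3.82/hr

Final: ρ = 0.9004; stable; margin = 3.82/hr


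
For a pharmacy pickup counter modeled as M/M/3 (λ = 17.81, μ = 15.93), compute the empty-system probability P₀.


a = λ/μ = 17.81/15.93 = 1.1180; ρ = a/c = 0.3727
Σ_{k=0}^{2} a^k/k! (terms k=0..2) = 1.00000 + 1.11802 + 0.62498 = 2.74300
Tail: a^3/(3!(1−ρ)) = 1.39748/(6·0.6273) = 0.37128
P₀ = 1/(2.74300 + 0.37128) = 1/3.11427 = 0.321102

Final: 0.321102


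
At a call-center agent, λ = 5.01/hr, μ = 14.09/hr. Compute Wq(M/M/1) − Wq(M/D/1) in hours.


ρ = 5.01/14.09 = 0.3556
Wq(M/M/1) = ρ/(μ−λ) = 0.3556/9.08 = 0.03916 hr
Wq(M/D/1) = ρ/(2(μ−λ)) = 0.01958 hr
Savings = 0.03916 − 0.01958 = 0.01958 hr

Final: 0.01958 hr


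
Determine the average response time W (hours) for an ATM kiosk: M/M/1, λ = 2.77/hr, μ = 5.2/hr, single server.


W = 1/(μ−λ) = 1/(5.2 − 2.77) = 1/2.43 = 0.4115 hr

Final: 0.4115 hr


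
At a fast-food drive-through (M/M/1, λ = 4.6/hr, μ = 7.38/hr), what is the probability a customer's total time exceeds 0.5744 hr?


W ~ Exponential(μ−λ) for M/M/1.
μ − λ = 7.38 − 4.6 = 2.7800
P(W > t) = e^{−(μ−λ)t} = e^{−1.5968} = 0.202537

Final: 0.202537


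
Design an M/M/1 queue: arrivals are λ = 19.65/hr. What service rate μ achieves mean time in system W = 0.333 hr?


W = 1/(μ−λ) ⇒ μ − λ = 1/W = 1/0.333 = 3.0030
μ = λ + 1/W = 19.65 + 3.0030 = 22.6530 per hr

Final: 22.6530 /hr


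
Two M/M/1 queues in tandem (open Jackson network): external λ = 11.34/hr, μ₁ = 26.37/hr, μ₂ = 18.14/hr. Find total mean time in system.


Each node sees arrival rate λ = 11.34/hr (tandem ⇒ throughput preserved).
W₁ = 1/(μ₁−λ) = 1/(26.37−11.34) = 0.06653 hr
W₂ = 1/(μ₂−λ) = 1/(18.14−11.34) = 0.14706 hr
W_total = W₁ + W₂ = 0.06653 + 0.14706 = 0.21359 hr

Final: 0.21359 hr


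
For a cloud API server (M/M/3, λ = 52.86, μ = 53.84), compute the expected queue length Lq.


a = λ/μ = 0.9818; ρ = a/3 = 0.3273
P₀ = 0.370614
Lq = P₀·a^c·ρ / (c!·(1−ρ)²) = 0.370614·0.94638·0.3273/(6·0.45257)
= 0.04227

Final: 0.04227


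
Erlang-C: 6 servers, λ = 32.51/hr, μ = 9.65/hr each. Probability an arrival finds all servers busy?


a = λ/μ = 3.3689; ρ = a/6 = 0.5615
P₀ = 0.033300 (from M/M/c formula)
C(c,a) = [a^c/(c!(1−ρ))]·P₀ = [1461.96824/(720·0.4385)]·0.033300
= 4.63043·0.033300 = 0.154192

Final: 0.154192


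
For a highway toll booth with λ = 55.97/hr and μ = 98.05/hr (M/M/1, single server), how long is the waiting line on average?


ρ = 55.97/98.05 = 0.5708
Lq = ρ²/(1−ρ) = 0.3258/0.4292 = 0.7593

Final: 0.7593


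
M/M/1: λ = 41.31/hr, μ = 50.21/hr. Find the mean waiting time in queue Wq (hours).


ρ = 41.31/50.21 = 0.8227
Wq = ρ/(μ−λ) = 0.8227/(50.21 − 41.31) = 0.8227/8.90 = 0.09244 hr

Final: 0.09244 hr


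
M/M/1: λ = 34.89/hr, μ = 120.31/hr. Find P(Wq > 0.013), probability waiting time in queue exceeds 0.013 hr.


ρ = 34.89/120.31 = 0.2900
P(Wq > t) = ρ·e^{−(μ−λ)t} = 0.2900·e^{−1.1105}
= 0.2900·0.329407 = 0.095528

Final: 0.095528


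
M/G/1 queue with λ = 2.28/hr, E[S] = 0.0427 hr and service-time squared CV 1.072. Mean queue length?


ρ = λ·E[S] = 2.28·0.0427 = 0.09736
Lq = ρ²(1+C_s²)/(2(1−ρ)) = 0.009478·(1+1.072)/(2·0.9026)
= 0.009478·2.0720/1.8053 = 0.01088

Final: 0.01088


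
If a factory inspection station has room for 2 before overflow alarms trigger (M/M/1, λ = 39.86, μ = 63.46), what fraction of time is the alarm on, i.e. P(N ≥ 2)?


ρ = 39.86/63.46 = 0.6281
P(N ≥ n) = ρ^n = 0.6281^2 = 0.394525

Final: 0.394525


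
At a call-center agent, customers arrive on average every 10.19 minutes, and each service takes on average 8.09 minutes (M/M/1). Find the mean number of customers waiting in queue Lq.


λ = 60/10.19 = 5.8881 /hr
μ = 60/8.09 = 7.4166 /hr
ρ = λ/μ = 5.8881/7.4166 = 0.7939
Lq = ρ²/(1−ρ) = 0.6303/0.2061 = 3.0585

Final: 3.0585


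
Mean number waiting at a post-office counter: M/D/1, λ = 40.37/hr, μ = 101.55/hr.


ρ = 40.37/101.55 = 0.3975
M/D/1: Lq = ρ²/(2(1−ρ)) = 0.1580/(2·0.6025) = 0.13116

Final: 0.13116


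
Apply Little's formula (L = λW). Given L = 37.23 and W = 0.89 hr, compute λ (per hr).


λ = L/W = 37.23/0.89 = 41.8315 /hr

Final: 41.8315 /hr


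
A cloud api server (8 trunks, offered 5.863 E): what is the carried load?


B(8,5.863) = 0.114324 (Erlang-B)
Carried load = a(1 − B) = 5.863·(1 − 0.114324) = 5.863·0.885676 = 5.1927 E

Final: 5.1927 Erlangs


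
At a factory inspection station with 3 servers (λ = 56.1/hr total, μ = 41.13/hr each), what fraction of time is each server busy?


ρ = λ/(cμ) = 56.1/(3·41.13) = 56.1/123.39 = 0.4547

Final: 0.4547


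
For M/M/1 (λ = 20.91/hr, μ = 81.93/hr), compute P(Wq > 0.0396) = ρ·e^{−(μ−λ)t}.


ρ = 20.91/81.93 = 0.2552
P(Wq > t) = ρ·e^{−(μ−λ)t} = 0.2552·e^{−2.4164}
= 0.2552·0.089243 = 0.022776

Final: 0.022776


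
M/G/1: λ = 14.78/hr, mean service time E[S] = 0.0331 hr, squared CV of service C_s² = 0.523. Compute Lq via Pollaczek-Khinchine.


ρ = λ·E[S] = 14.78·0.0331 = 0.4892
Lq = ρ²(1+C_s²)/(2(1−ρ)) = 0.2393·(1+0.523)/(2·0.5108)
= 0.2393·1.5230/1.0216 = 0.35681

Final: 0.35681


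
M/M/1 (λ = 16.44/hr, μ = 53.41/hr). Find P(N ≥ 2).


ρ = 16.44/53.41 = 0.3078
P(N ≥ n) = ρ^n = 0.3078^2 = 0.094745

Final: 0.094745


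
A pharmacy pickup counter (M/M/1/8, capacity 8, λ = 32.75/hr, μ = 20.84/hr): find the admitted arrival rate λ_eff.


ρ = 1.5715; P_K = (1−ρ)ρ^8/(1−ρ^9) = 0.369994
λ_eff = λ(1 − P_K) = 32.75·(1 − 0.369994) = 32.75·0.630006 = 20.6327 /hr

Final: 20.6327 /hr


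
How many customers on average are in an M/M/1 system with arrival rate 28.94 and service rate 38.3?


ρ = λ/μ = 28.94/38.3 = 0.7556
L = ρ/(1−ρ) = 0.7556/(1 − 0.7556) = 0.7556/0.2444 = 3.0919

Final: 3.0919


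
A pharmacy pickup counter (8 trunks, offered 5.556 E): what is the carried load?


B(8,5.556) = 0.097830 (Erlang-B)
Carried load = a(1 − B) = 5.556·(1 − 0.097830) = 5.556·0.902170 = 5.0125 E

Final: 5.0125 Erlangs


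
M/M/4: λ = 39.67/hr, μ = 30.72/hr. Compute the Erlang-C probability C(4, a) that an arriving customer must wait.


a = λ/μ = 1.2913; ρ = a/4 = 0.3228
P₀ = 0.273589 (from M/M/c formula)
C(c,a) = [a^c/(c!(1−ρ))]·P₀ = [2.78076/(24·0.6772)]·0.273589
= 0.17110·0.273589 = 0.046812

Final: 0.046812


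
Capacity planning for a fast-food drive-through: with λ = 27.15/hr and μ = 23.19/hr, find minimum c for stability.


Stability requires cμ > λ ⇔ c > λ/μ.
λ/μ = 27.15/23.19 = 1.1708
Minimum integer c = ⌊1.1708⌋ + 1 = 2
Check: 2·23.19 = 46.38 > 27.15, while 1·23.19 = 23.19 ≤ 27.15

Final: 2 servers


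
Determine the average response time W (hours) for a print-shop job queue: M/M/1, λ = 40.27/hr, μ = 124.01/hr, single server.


W = 1/(μ−λ) = 1/(124.01 − 40.27) = 1/83.74 = 0.01194 hr

Final: 0.01194 hr


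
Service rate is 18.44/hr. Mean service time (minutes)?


Mean service time = 1/μ = 1/18.44 hour = 0.05423 hour
In minutes: 0.05423 × 60 = 3.2538 min

Final: 3.2538 min


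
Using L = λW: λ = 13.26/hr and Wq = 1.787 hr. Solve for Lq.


Lq = λWq = 13.26·1.787 = 23.6956

Final: 23.6956
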